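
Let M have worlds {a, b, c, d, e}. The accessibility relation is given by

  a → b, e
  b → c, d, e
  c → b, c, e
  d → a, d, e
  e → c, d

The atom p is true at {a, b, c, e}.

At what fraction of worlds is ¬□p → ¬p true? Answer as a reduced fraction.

3/5

a: ¬□p is F, ¬p is F. ✓
b: ¬□p is T, ¬p is F. ✗
c: ¬□p is F, ¬p is F. ✓
d: ¬□p is T, ¬p is T. ✓
e: ¬□p is T, ¬p is F. ✗
That's 3 of 5 worlds, so 3/5.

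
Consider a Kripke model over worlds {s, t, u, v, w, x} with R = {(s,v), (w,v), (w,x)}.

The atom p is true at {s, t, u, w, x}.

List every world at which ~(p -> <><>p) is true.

{s, t, u, w, x}

s: p -> <><>p is F. ✓
t: p -> <><>p is F. ✓
u: p -> <><>p is F. ✓
v: p -> <><>p is T. ✗
w: p -> <><>p is F. ✓
x: p -> <><>p is F. ✓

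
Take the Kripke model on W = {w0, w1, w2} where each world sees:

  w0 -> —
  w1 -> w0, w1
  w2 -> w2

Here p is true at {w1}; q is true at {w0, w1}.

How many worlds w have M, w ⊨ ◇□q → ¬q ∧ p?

2

w0: ◇□q is F, ¬q ∧ p is F. ✓
w1: ◇□q is T, ¬q ∧ p is F. ✗
w2: ◇□q is F, ¬q ∧ p is F. ✓
Satisfying worlds: {w0, w2}.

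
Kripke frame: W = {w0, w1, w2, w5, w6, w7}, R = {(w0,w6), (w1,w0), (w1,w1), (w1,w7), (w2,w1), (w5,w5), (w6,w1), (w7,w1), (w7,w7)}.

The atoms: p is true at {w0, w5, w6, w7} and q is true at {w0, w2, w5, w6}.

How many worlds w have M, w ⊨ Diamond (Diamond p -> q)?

w0: successors {w6}; Diamond p -> q there: w6:T. ✓
w1: successors {w0, w1, w7}; Diamond p -> q there: w0:T, w1:F, w7:F. ✓
w2: successors {w1}; Diamond p -> q there: w1:F. ✗
w5: successors {w5}; Diamond p -> q there: w5:T. ✓
w6: successors {w1}; Diamond p -> q there: w1:F. ✗
w7: successors {w1, w7}; Diamond p -> q there: w1:F, w7:F. ✗
Satisfying worlds: {w0, w1, w5}.

3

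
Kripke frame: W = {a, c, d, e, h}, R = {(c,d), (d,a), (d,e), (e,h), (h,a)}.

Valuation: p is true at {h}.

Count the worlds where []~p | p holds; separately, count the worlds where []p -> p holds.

For []~p | p:
a: []~p is T, p is F. ✓
c: []~p is T, p is F. ✓
d: []~p is T, p is F. ✓
e: []~p is F, p is F. ✗
h: []~p is T, p is T. ✓
— 4 worlds.
For []p -> p:
a: []p is T, p is F. ✗
c: []p is F, p is F. ✓
d: []p is F, p is F. ✓
e: []p is T, p is F. ✗
h: []p is F, p is T. ✓
— 3 worlds.

4 and 3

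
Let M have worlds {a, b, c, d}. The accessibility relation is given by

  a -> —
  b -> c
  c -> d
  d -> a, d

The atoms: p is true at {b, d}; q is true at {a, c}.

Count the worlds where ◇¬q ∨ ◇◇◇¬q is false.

1

a: ◇¬q is F, ◇◇◇¬q is F. ✗
b: ◇¬q is F, ◇◇◇¬q is T. ✓
c: ◇¬q is T, ◇◇◇¬q is T. ✓
d: ◇¬q is T, ◇◇◇¬q is T. ✓
Satisfying worlds: {b, c, d}.
So ◇¬q ∨ ◇◇◇¬q fails at the other 1 world.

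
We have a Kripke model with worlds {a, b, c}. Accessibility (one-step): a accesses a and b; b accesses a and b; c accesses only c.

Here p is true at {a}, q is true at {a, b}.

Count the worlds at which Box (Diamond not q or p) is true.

1

a: successors {a, b}; Diamond not q or p there: a:T, b:F. ✗
b: successors {a, b}; Diamond not q or p there: a:T, b:F. ✗
c: successors {c}; Diamond not q or p there: c:T. ✓
Satisfying worlds: {c}.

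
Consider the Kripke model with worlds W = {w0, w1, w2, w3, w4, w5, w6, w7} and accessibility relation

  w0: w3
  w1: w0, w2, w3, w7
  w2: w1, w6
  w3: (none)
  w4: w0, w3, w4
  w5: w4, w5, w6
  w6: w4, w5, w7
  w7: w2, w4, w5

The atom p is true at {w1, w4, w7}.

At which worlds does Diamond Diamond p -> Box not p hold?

{w0, w3}

w0: Diamond Diamond p is F, Box not p is T. ✓
w1: Diamond Diamond p is T, Box not p is F. ✗
w2: Diamond Diamond p is T, Box not p is F. ✗
w3: Diamond Diamond p is F, Box not p is T. ✓
w4: Diamond Diamond p is T, Box not p is F. ✗
w5: Diamond Diamond p is T, Box not p is F. ✗
w6: Diamond Diamond p is T, Box not p is F. ✗
w7: Diamond Diamond p is T, Box not p is F. ✗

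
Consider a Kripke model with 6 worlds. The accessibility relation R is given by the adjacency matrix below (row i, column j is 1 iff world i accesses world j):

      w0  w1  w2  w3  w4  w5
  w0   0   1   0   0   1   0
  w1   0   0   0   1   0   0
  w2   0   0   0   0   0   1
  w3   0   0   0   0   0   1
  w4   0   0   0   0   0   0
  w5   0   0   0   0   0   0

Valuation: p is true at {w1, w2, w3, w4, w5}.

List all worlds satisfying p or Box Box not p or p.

{w1, w2, w3, w4, w5}

w0: p is F, Box Box not p or p is F. ✗
w1: p is T, Box Box not p or p is T. ✓
w2: p is T, Box Box not p or p is T. ✓
w3: p is T, Box Box not p or p is T. ✓
w4: p is T, Box Box not p or p is T. ✓
w5: p is T, Box Box not p or p is T. ✓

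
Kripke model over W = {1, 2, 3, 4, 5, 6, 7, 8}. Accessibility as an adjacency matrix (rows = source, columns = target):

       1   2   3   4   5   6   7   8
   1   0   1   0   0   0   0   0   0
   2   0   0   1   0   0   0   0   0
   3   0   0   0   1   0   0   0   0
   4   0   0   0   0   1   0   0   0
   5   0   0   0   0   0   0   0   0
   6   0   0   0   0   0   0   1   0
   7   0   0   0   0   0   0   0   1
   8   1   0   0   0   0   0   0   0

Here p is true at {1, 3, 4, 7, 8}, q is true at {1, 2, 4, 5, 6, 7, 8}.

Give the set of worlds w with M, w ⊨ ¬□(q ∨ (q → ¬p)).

1: □(q ∨ (q → ¬p)) is T. ✗
2: □(q ∨ (q → ¬p)) is T. ✗
3: □(q ∨ (q → ¬p)) is T. ✗
4: □(q ∨ (q → ¬p)) is T. ✗
5: □(q ∨ (q → ¬p)) is T. ✗
6: □(q ∨ (q → ¬p)) is T. ✗
7: □(q ∨ (q → ¬p)) is T. ✗
8: □(q ∨ (q → ¬p)) is T. ✗

∅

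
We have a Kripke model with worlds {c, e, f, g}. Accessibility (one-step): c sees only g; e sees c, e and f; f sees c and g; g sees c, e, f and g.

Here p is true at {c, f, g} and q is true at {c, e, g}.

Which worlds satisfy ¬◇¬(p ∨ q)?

c: ◇¬(p ∨ q) is F. ✓
e: ◇¬(p ∨ q) is F. ✓
f: ◇¬(p ∨ q) is F. ✓
g: ◇¬(p ∨ q) is F. ✓

{c, e, f, g}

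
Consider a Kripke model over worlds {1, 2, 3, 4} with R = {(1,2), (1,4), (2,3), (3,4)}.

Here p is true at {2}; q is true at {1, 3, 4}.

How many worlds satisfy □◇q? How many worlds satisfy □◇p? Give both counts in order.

For □◇q:
1: successors {2, 4}; ◇q there: 2:T, 4:F. ✗
2: successors {3}; ◇q there: 3:T. ✓
3: successors {4}; ◇q there: 4:F. ✗
4: no successors, so □◇q holds vacuously. ✓
— 2 worlds.
For □◇p:
1: successors {2, 4}; ◇p there: 2:F, 4:F. ✗
2: successors {3}; ◇p there: 3:F. ✗
3: successors {4}; ◇p there: 4:F. ✗
4: no successors, so □◇p holds vacuously. ✓
— 1 world.

2 and 1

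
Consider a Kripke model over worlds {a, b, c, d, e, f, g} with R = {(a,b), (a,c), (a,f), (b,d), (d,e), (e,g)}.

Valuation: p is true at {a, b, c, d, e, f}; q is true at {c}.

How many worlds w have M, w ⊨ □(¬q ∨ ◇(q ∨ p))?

6

a: successors {b, c, f}; ¬q ∨ ◇(q ∨ p) there: b:T, c:F, f:T. ✗
b: successors {d}; ¬q ∨ ◇(q ∨ p) there: d:T. ✓
c: no successors, so □(¬q ∨ ◇(q ∨ p)) holds vacuously. ✓
d: successors {e}; ¬q ∨ ◇(q ∨ p) there: e:T. ✓
e: successors {g}; ¬q ∨ ◇(q ∨ p) there: g:T. ✓
f: no successors, so □(¬q ∨ ◇(q ∨ p)) holds vacuously. ✓
g: no successors, so □(¬q ∨ ◇(q ∨ p)) holds vacuously. ✓
Satisfying worlds: {b, c, d, e, f, g}.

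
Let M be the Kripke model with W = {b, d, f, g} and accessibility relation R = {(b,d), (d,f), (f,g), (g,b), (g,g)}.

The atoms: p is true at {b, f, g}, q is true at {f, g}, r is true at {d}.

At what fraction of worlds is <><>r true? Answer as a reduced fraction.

1/4

b: successors {d}; <>r there: d:F. ✗
d: successors {f}; <>r there: f:F. ✗
f: successors {g}; <>r there: g:F. ✗
g: successors {b, g}; <>r there: b:T, g:F. ✓
That's 1 of 4 worlds, so 1/4.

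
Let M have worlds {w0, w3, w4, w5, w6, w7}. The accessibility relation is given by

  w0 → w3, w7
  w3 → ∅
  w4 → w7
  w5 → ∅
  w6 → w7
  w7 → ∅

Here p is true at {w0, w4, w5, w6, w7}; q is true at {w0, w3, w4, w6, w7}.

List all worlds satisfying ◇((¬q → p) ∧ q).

{w0, w4, w6}

w0: successors {w3, w7}; (¬q → p) ∧ q there: w3:T, w7:T. ✓
w3: no successors, so ◇((¬q → p) ∧ q) fails. ✗
w4: successors {w7}; (¬q → p) ∧ q there: w7:T. ✓
w5: no successors, so ◇((¬q → p) ∧ q) fails. ✗
w6: successors {w7}; (¬q → p) ∧ q there: w7:T. ✓
w7: no successors, so ◇((¬q → p) ∧ q) fails. ✗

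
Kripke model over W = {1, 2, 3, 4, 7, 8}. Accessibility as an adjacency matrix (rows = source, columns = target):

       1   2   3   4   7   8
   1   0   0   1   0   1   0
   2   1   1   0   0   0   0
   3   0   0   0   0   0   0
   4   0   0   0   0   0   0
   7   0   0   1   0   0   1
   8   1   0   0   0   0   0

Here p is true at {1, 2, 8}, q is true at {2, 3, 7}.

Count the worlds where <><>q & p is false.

1: <><>q is T, p is T. ✓
2: <><>q is T, p is T. ✓
3: <><>q is F, p is F. ✗
4: <><>q is F, p is F. ✗
7: <><>q is F, p is F. ✗
8: <><>q is T, p is T. ✓
Satisfying worlds: {1, 2, 8}.
So <><>q & p fails at the other 3 worlds.

3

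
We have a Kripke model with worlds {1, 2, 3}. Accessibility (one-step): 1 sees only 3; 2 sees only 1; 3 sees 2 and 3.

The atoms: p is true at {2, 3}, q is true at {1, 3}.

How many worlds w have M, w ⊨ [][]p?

1: successors {3}; []p there: 3:T. ✓
2: successors {1}; []p there: 1:T. ✓
3: successors {2, 3}; []p there: 2:F, 3:T. ✗
Satisfying worlds: {1, 2}.

2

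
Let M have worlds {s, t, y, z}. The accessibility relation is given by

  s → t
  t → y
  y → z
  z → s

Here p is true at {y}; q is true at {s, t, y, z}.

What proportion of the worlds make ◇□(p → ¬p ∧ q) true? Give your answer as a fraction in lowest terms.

s: successors {t}; □(p → ¬p ∧ q) there: t:F. ✗
t: successors {y}; □(p → ¬p ∧ q) there: y:T. ✓
y: successors {z}; □(p → ¬p ∧ q) there: z:T. ✓
z: successors {s}; □(p → ¬p ∧ q) there: s:T. ✓
That's 3 of 4 worlds, so 3/4.

3/4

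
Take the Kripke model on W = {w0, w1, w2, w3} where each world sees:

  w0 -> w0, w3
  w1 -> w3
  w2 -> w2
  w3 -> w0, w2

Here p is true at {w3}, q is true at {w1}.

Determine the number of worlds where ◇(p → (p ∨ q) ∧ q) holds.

3

w0: successors {w0, w3}; p → (p ∨ q) ∧ q there: w0:T, w3:F. ✓
w1: successors {w3}; p → (p ∨ q) ∧ q there: w3:F. ✗
w2: successors {w2}; p → (p ∨ q) ∧ q there: w2:T. ✓
w3: successors {w0, w2}; p → (p ∨ q) ∧ q there: w0:T, w2:T. ✓
Satisfying worlds: {w0, w2, w3}.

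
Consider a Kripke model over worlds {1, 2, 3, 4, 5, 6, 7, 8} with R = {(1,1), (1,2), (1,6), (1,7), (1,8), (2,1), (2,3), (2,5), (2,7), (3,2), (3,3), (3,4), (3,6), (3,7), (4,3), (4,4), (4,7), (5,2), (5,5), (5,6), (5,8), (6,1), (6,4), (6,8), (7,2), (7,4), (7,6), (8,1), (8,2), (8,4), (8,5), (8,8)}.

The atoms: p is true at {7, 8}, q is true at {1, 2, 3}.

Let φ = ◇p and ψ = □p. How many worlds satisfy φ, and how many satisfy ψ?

For ◇p:
1: successors {1, 2, 6, 7, 8}; p there: 1:F, 2:F, 6:F, 7:T, 8:T. ✓
2: successors {1, 3, 5, 7}; p there: 1:F, 3:F, 5:F, 7:T. ✓
3: successors {2, 3, 4, 6, 7}; p there: 2:F, 3:F, 4:F, 6:F, 7:T. ✓
4: successors {3, 4, 7}; p there: 3:F, 4:F, 7:T. ✓
5: successors {2, 5, 6, 8}; p there: 2:F, 5:F, 6:F, 8:T. ✓
6: successors {1, 4, 8}; p there: 1:F, 4:F, 8:T. ✓
7: successors {2, 4, 6}; p there: 2:F, 4:F, 6:F. ✗
8: successors {1, 2, 4, 5, 8}; p there: 1:F, 2:F, 4:F, 5:F, 8:T. ✓
— 7 worlds.
For □p:
1: successors {1, 2, 6, 7, 8}; p there: 1:F, 2:F, 6:F, 7:T, 8:T. ✗
2: successors {1, 3, 5, 7}; p there: 1:F, 3:F, 5:F, 7:T. ✗
3: successors {2, 3, 4, 6, 7}; p there: 2:F, 3:F, 4:F, 6:F, 7:T. ✗
4: successors {3, 4, 7}; p there: 3:F, 4:F, 7:T. ✗
5: successors {2, 5, 6, 8}; p there: 2:F, 5:F, 6:F, 8:T. ✗
6: successors {1, 4, 8}; p there: 1:F, 4:F, 8:T. ✗
7: successors {2, 4, 6}; p there: 2:F, 4:F, 6:F. ✗
8: successors {1, 2, 4, 5, 8}; p there: 1:F, 2:F, 4:F, 5:F, 8:T. ✗
— 0 worlds.

7 and 0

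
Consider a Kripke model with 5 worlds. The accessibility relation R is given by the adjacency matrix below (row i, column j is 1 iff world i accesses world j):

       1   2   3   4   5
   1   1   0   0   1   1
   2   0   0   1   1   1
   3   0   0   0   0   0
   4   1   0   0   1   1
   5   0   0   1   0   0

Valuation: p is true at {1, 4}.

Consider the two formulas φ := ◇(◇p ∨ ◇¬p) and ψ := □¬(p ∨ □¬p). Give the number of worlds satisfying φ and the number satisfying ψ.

3 and 1

For ◇(◇p ∨ ◇¬p):
1: successors {1, 4, 5}; ◇p ∨ ◇¬p there: 1:T, 4:T, 5:T. ✓
2: successors {3, 4, 5}; ◇p ∨ ◇¬p there: 3:F, 4:T, 5:T. ✓
3: no successors, so ◇(◇p ∨ ◇¬p) fails. ✗
4: successors {1, 4, 5}; ◇p ∨ ◇¬p there: 1:T, 4:T, 5:T. ✓
5: successors {3}; ◇p ∨ ◇¬p there: 3:F. ✗
— 3 worlds.
For □¬(p ∨ □¬p):
1: successors {1, 4, 5}; ¬(p ∨ □¬p) there: 1:F, 4:F, 5:F. ✗
2: successors {3, 4, 5}; ¬(p ∨ □¬p) there: 3:F, 4:F, 5:F. ✗
3: no successors, so □¬(p ∨ □¬p) holds vacuously. ✓
4: successors {1, 4, 5}; ¬(p ∨ □¬p) there: 1:F, 4:F, 5:F. ✗
5: successors {3}; ¬(p ∨ □¬p) there: 3:F. ✗
— 1 world.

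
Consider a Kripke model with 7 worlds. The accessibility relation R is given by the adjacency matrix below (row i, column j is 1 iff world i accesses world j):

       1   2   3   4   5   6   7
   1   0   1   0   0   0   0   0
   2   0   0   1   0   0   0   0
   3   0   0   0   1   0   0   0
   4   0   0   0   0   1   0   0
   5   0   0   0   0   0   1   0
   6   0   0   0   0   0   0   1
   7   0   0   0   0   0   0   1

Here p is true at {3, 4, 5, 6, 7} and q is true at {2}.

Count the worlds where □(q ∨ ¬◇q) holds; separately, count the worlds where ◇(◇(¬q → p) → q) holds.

7 and 1

For □(q ∨ ¬◇q):
1: successors {2}; q ∨ ¬◇q there: 2:T. ✓
2: successors {3}; q ∨ ¬◇q there: 3:T. ✓
3: successors {4}; q ∨ ¬◇q there: 4:T. ✓
4: successors {5}; q ∨ ¬◇q there: 5:T. ✓
5: successors {6}; q ∨ ¬◇q there: 6:T. ✓
6: successors {7}; q ∨ ¬◇q there: 7:T. ✓
7: successors {7}; q ∨ ¬◇q there: 7:T. ✓
— 7 worlds.
For ◇(◇(¬q → p) → q):
1: successors {2}; ◇(¬q → p) → q there: 2:T. ✓
2: successors {3}; ◇(¬q → p) → q there: 3:F. ✗
3: successors {4}; ◇(¬q → p) → q there: 4:F. ✗
4: successors {5}; ◇(¬q → p) → q there: 5:F. ✗
5: successors {6}; ◇(¬q → p) → q there: 6:F. ✗
6: successors {7}; ◇(¬q → p) → q there: 7:F. ✗
7: successors {7}; ◇(¬q → p) → q there: 7:F. ✗
— 1 world.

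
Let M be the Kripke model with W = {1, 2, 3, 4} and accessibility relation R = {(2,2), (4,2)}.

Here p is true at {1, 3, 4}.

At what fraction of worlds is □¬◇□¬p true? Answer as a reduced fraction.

1/2

1: no successors, so □¬◇□¬p holds vacuously. ✓
2: successors {2}; ¬◇□¬p there: 2:F. ✗
3: no successors, so □¬◇□¬p holds vacuously. ✓
4: successors {2}; ¬◇□¬p there: 2:F. ✗
That's 2 of 4 worlds, so 2/4 = 1/2.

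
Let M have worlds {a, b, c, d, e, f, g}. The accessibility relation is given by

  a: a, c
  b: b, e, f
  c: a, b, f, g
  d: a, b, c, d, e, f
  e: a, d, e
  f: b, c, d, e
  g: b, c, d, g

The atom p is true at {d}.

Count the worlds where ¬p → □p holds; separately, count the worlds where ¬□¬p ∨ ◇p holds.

For ¬p → □p:
a: ¬p is T, □p is F. ✗
b: ¬p is T, □p is F. ✗
c: ¬p is T, □p is F. ✗
d: ¬p is F, □p is F. ✓
e: ¬p is T, □p is F. ✗
f: ¬p is T, □p is F. ✗
g: ¬p is T, □p is F. ✗
— 1 world.
For ¬□¬p ∨ ◇p:
a: ¬□¬p is F, ◇p is F. ✗
b: ¬□¬p is F, ◇p is F. ✗
c: ¬□¬p is F, ◇p is F. ✗
d: ¬□¬p is T, ◇p is T. ✓
e: ¬□¬p is T, ◇p is T. ✓
f: ¬□¬p is T, ◇p is T. ✓
g: ¬□¬p is T, ◇p is T. ✓
— 4 worlds.

1 and 4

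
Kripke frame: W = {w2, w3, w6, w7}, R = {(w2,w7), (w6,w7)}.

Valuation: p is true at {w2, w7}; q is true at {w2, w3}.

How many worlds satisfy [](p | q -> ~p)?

2

w2: successors {w7}; p | q -> ~p there: w7:F. ✗
w3: no successors, so [](p | q -> ~p) holds vacuously. ✓
w6: successors {w7}; p | q -> ~p there: w7:F. ✗
w7: no successors, so [](p | q -> ~p) holds vacuously. ✓
Satisfying worlds: {w3, w7}.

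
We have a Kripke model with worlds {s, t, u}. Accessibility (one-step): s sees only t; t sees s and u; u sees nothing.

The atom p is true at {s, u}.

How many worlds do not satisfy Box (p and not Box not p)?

2

s: successors {t}; p and not Box not p there: t:F. ✗
t: successors {s, u}; p and not Box not p there: s:F, u:F. ✗
u: no successors, so Box (p and not Box not p) holds vacuously. ✓
Satisfying worlds: {u}.
So Box (p and not Box not p) fails at the other 2 worlds.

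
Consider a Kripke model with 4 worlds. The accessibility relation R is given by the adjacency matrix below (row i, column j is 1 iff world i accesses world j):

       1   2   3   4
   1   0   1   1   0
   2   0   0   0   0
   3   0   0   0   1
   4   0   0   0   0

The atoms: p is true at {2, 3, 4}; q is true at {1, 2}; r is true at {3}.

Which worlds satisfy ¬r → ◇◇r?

1: ¬r is T, ◇◇r is F. ✗
2: ¬r is T, ◇◇r is F. ✗
3: ¬r is F, ◇◇r is F. ✓
4: ¬r is T, ◇◇r is F. ✗

{3}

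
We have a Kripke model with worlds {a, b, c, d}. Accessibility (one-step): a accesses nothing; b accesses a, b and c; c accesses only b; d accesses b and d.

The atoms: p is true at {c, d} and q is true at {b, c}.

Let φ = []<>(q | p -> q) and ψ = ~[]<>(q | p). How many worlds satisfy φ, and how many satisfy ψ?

3 and 1

For []<>(q | p -> q):
a: no successors, so []<>(q | p -> q) holds vacuously. ✓
b: successors {a, b, c}; <>(q | p -> q) there: a:F, b:T, c:T. ✗
c: successors {b}; <>(q | p -> q) there: b:T. ✓
d: successors {b, d}; <>(q | p -> q) there: b:T, d:T. ✓
— 3 worlds.
For ~[]<>(q | p):
a: []<>(q | p) is T. ✗
b: []<>(q | p) is F. ✓
c: []<>(q | p) is T. ✗
d: []<>(q | p) is T. ✗
— 1 world.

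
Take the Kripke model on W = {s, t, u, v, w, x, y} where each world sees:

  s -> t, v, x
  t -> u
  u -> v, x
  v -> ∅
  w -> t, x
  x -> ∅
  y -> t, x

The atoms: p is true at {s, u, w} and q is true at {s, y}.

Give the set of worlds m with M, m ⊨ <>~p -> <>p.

{t, v, x}

s: <>~p is T, <>p is F. ✗
t: <>~p is F, <>p is T. ✓
u: <>~p is T, <>p is F. ✗
v: <>~p is F, <>p is F. ✓
w: <>~p is T, <>p is F. ✗
x: <>~p is F, <>p is F. ✓
y: <>~p is T, <>p is F. ✗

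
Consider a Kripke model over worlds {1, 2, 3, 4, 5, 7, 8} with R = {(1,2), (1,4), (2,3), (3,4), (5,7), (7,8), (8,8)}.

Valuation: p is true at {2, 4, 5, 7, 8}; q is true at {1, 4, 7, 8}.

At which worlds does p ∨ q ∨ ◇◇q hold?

{1, 2, 4, 5, 7, 8}

1: p ∨ q is T, ◇◇q is F. ✓
2: p ∨ q is T, ◇◇q is T. ✓
3: p ∨ q is F, ◇◇q is F. ✗
4: p ∨ q is T, ◇◇q is F. ✓
5: p ∨ q is T, ◇◇q is T. ✓
7: p ∨ q is T, ◇◇q is T. ✓
8: p ∨ q is T, ◇◇q is T. ✓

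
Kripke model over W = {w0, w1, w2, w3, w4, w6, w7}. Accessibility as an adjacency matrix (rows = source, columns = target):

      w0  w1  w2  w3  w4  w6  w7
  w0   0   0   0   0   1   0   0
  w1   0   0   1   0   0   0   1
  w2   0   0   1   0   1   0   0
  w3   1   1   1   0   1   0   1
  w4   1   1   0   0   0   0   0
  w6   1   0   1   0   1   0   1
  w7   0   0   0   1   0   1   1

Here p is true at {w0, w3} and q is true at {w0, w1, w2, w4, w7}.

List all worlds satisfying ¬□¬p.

{w3, w4, w6, w7}

w0: □¬p is T. ✗
w1: □¬p is T. ✗
w2: □¬p is T. ✗
w3: □¬p is F. ✓
w4: □¬p is F. ✓
w6: □¬p is F. ✓
w7: □¬p is F. ✓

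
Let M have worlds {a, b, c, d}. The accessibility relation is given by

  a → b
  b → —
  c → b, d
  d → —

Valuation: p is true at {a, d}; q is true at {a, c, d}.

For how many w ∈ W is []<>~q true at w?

a: successors {b}; <>~q there: b:F. ✗
b: no successors, so []<>~q holds vacuously. ✓
c: successors {b, d}; <>~q there: b:F, d:F. ✗
d: no successors, so []<>~q holds vacuously. ✓
Satisfying worlds: {b, d}.

2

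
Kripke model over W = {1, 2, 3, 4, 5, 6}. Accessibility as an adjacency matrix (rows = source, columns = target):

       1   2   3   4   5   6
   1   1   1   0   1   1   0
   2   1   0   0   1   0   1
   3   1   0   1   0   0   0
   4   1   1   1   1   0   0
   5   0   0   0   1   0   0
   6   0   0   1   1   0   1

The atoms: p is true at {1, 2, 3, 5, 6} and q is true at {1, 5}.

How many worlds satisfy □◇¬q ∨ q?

1: □◇¬q is T, q is T. ✓
2: □◇¬q is T, q is F. ✓
3: □◇¬q is T, q is F. ✓
4: □◇¬q is T, q is F. ✓
5: □◇¬q is T, q is T. ✓
6: □◇¬q is T, q is F. ✓
Satisfying worlds: {1, 2, 3, 4, 5, 6}.

6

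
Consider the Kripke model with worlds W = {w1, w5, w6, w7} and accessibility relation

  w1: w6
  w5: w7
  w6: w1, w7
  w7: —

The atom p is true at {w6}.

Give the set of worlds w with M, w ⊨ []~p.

w1: successors {w6}; ~p there: w6:F. ✗
w5: successors {w7}; ~p there: w7:T. ✓
w6: successors {w1, w7}; ~p there: w1:T, w7:T. ✓
w7: no successors, so []~p holds vacuously. ✓

{w5, w6, w7}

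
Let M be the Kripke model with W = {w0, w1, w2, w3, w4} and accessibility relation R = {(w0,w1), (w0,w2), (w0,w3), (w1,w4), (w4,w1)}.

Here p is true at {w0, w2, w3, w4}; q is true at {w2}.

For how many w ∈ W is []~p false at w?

w0: successors {w1, w2, w3}; ~p there: w1:T, w2:F, w3:F. ✗
w1: successors {w4}; ~p there: w4:F. ✗
w2: no successors, so []~p holds vacuously. ✓
w3: no successors, so []~p holds vacuously. ✓
w4: successors {w1}; ~p there: w1:T. ✓
Satisfying worlds: {w2, w3, w4}.
So []~p fails at the other 2 worlds.

2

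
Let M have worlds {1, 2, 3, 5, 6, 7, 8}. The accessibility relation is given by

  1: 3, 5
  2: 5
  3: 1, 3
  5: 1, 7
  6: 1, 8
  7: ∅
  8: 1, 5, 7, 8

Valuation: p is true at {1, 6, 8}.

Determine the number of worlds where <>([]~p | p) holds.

4

1: successors {3, 5}; []~p | p there: 3:F, 5:F. ✗
2: successors {5}; []~p | p there: 5:F. ✗
3: successors {1, 3}; []~p | p there: 1:T, 3:F. ✓
5: successors {1, 7}; []~p | p there: 1:T, 7:T. ✓
6: successors {1, 8}; []~p | p there: 1:T, 8:T. ✓
7: no successors, so <>([]~p | p) fails. ✗
8: successors {1, 5, 7, 8}; []~p | p there: 1:T, 5:F, 7:T, 8:T. ✓
Satisfying worlds: {3, 5, 6, 8}.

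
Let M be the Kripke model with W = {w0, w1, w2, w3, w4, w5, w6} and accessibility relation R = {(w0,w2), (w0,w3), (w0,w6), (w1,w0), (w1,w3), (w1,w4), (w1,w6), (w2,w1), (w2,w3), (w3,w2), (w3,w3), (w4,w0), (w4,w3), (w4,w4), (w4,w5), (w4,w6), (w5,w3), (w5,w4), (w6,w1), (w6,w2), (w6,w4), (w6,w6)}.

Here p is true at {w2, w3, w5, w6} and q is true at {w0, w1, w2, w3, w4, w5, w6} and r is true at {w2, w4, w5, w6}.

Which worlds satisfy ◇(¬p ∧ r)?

w0: successors {w2, w3, w6}; ¬p ∧ r there: w2:F, w3:F, w6:F. ✗
w1: successors {w0, w3, w4, w6}; ¬p ∧ r there: w0:F, w3:F, w4:T, w6:F. ✓
w2: successors {w1, w3}; ¬p ∧ r there: w1:F, w3:F. ✗
w3: successors {w2, w3}; ¬p ∧ r there: w2:F, w3:F. ✗
w4: successors {w0, w3, w4, w5, w6}; ¬p ∧ r there: w0:F, w3:F, w4:T, w5:F, w6:F. ✓
w5: successors {w3, w4}; ¬p ∧ r there: w3:F, w4:T. ✓
w6: successors {w1, w2, w4, w6}; ¬p ∧ r there: w1:F, w2:F, w4:T, w6:F. ✓

{w1, w4, w5, w6}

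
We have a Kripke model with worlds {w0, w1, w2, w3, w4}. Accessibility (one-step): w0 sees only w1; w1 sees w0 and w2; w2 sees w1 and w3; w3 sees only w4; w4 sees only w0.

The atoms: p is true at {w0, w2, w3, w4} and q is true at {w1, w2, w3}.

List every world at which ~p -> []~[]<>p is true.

{w0, w2, w3, w4}

w0: ~p is F, []~[]<>p is T. ✓
w1: ~p is T, []~[]<>p is F. ✗
w2: ~p is F, []~[]<>p is F. ✓
w3: ~p is F, []~[]<>p is T. ✓
w4: ~p is F, []~[]<>p is F. ✓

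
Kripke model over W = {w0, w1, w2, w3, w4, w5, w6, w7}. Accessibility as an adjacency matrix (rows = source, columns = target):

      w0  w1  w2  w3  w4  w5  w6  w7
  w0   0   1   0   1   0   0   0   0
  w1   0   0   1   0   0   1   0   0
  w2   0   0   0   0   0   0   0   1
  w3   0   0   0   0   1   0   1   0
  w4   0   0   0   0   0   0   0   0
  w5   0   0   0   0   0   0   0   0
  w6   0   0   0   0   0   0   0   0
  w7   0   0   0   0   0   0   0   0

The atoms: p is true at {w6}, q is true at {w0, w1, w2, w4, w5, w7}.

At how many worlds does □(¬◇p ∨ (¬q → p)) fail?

1

w0: successors {w1, w3}; ¬◇p ∨ (¬q → p) there: w1:T, w3:F. ✗
w1: successors {w2, w5}; ¬◇p ∨ (¬q → p) there: w2:T, w5:T. ✓
w2: successors {w7}; ¬◇p ∨ (¬q → p) there: w7:T. ✓
w3: successors {w4, w6}; ¬◇p ∨ (¬q → p) there: w4:T, w6:T. ✓
w4: no successors, so □(¬◇p ∨ (¬q → p)) holds vacuously. ✓
w5: no successors, so □(¬◇p ∨ (¬q → p)) holds vacuously. ✓
w6: no successors, so □(¬◇p ∨ (¬q → p)) holds vacuously. ✓
w7: no successors, so □(¬◇p ∨ (¬q → p)) holds vacuously. ✓
Satisfying worlds: {w1, w2, w3, w4, w5, w6, w7}.
So □(¬◇p ∨ (¬q → p)) fails at the other 1 world.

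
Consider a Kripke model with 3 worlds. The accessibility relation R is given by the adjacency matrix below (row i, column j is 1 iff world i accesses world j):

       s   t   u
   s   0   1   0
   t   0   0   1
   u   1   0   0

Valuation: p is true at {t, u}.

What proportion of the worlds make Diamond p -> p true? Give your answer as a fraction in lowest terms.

2/3

s: Diamond p is T, p is F. ✗
t: Diamond p is T, p is T. ✓
u: Diamond p is F, p is T. ✓
That's 2 of 3 worlds, so 2/3.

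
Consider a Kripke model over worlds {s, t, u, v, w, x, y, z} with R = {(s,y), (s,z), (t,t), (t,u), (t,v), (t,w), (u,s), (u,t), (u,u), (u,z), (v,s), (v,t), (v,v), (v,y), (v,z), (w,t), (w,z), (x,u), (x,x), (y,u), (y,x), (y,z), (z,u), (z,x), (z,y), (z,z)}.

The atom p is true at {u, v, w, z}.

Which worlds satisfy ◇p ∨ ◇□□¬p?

{s, t, u, v, w, x, y, z}

s: ◇p is T, ◇□□¬p is F. ✓
t: ◇p is T, ◇□□¬p is F. ✓
u: ◇p is T, ◇□□¬p is F. ✓
v: ◇p is T, ◇□□¬p is F. ✓
w: ◇p is T, ◇□□¬p is F. ✓
x: ◇p is T, ◇□□¬p is F. ✓
y: ◇p is T, ◇□□¬p is F. ✓
z: ◇p is T, ◇□□¬p is F. ✓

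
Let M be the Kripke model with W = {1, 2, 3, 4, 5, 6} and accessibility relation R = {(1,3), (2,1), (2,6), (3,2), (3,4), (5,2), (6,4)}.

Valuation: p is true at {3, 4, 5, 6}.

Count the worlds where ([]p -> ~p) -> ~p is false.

2

1: []p -> ~p is T, ~p is T. ✓
2: []p -> ~p is T, ~p is T. ✓
3: []p -> ~p is T, ~p is F. ✗
4: []p -> ~p is F, ~p is F. ✓
5: []p -> ~p is T, ~p is F. ✗
6: []p -> ~p is F, ~p is F. ✓
Satisfying worlds: {1, 2, 4, 6}.
So ([]p -> ~p) -> ~p fails at the other 2 worlds.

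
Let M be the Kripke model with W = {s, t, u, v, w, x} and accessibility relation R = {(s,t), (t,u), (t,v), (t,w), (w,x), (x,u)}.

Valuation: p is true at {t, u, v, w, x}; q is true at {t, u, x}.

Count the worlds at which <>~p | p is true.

5

s: <>~p is F, p is F. ✗
t: <>~p is F, p is T. ✓
u: <>~p is F, p is T. ✓
v: <>~p is F, p is T. ✓
w: <>~p is F, p is T. ✓
x: <>~p is F, p is T. ✓
Satisfying worlds: {t, u, v, w, x}.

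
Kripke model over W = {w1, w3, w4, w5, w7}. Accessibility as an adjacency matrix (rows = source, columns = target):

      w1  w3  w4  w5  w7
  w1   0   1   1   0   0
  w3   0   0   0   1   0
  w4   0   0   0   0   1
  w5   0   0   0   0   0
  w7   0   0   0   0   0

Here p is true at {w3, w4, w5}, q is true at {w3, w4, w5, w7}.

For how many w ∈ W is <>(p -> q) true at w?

3

w1: successors {w3, w4}; p -> q there: w3:T, w4:T. ✓
w3: successors {w5}; p -> q there: w5:T. ✓
w4: successors {w7}; p -> q there: w7:T. ✓
w5: no successors, so <>(p -> q) fails. ✗
w7: no successors, so <>(p -> q) fails. ✗
Satisfying worlds: {w1, w3, w4}.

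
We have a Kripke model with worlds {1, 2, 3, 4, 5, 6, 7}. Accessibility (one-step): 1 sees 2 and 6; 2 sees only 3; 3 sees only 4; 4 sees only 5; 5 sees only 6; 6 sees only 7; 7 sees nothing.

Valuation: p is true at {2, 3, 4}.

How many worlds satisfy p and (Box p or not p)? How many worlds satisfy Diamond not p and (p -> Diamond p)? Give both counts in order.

For p and (Box p or not p):
1: p is F, Box p or not p is T. ✗
2: p is T, Box p or not p is T. ✓
3: p is T, Box p or not p is T. ✓
4: p is T, Box p or not p is F. ✗
5: p is F, Box p or not p is T. ✗
6: p is F, Box p or not p is T. ✗
7: p is F, Box p or not p is T. ✗
— 2 worlds.
For Diamond not p and (p -> Diamond p):
1: Diamond not p is T, p -> Diamond p is T. ✓
2: Diamond not p is F, p -> Diamond p is T. ✗
3: Diamond not p is F, p -> Diamond p is T. ✗
4: Diamond not p is T, p -> Diamond p is F. ✗
5: Diamond not p is T, p -> Diamond p is T. ✓
6: Diamond not p is T, p -> Diamond p is T. ✓
7: Diamond not p is F, p -> Diamond p is T. ✗
— 3 worlds.

2 and 3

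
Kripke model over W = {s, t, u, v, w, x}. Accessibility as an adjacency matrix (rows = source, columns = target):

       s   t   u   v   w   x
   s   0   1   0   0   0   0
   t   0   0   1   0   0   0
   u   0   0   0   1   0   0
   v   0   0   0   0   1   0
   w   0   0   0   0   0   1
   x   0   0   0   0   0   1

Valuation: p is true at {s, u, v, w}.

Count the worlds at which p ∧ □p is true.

s: p is T, □p is F. ✗
t: p is F, □p is T. ✗
u: p is T, □p is T. ✓
v: p is T, □p is T. ✓
w: p is T, □p is F. ✗
x: p is F, □p is F. ✗
Satisfying worlds: {u, v}.

2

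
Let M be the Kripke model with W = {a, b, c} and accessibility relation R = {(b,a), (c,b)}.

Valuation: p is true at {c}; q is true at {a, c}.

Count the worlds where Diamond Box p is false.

2

a: no successors, so Diamond Box p fails. ✗
b: successors {a}; Box p there: a:T. ✓
c: successors {b}; Box p there: b:F. ✗
Satisfying worlds: {b}.
So Diamond Box p fails at the other 2 worlds.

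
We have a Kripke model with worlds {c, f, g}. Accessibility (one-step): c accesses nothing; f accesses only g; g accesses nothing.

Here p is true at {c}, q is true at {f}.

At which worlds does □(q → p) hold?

c: no successors, so □(q → p) holds vacuously. ✓
f: successors {g}; q → p there: g:T. ✓
g: no successors, so □(q → p) holds vacuously. ✓

{c, f, g}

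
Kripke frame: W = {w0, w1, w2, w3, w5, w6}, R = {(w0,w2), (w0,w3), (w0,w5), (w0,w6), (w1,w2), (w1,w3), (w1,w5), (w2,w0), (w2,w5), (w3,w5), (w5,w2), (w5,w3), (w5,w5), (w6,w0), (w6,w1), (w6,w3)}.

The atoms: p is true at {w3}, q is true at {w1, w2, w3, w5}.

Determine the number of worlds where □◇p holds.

2

w0: successors {w2, w3, w5, w6}; ◇p there: w2:F, w3:F, w5:T, w6:T. ✗
w1: successors {w2, w3, w5}; ◇p there: w2:F, w3:F, w5:T. ✗
w2: successors {w0, w5}; ◇p there: w0:T, w5:T. ✓
w3: successors {w5}; ◇p there: w5:T. ✓
w5: successors {w2, w3, w5}; ◇p there: w2:F, w3:F, w5:T. ✗
w6: successors {w0, w1, w3}; ◇p there: w0:T, w1:T, w3:F. ✗
Satisfying worlds: {w2, w3}.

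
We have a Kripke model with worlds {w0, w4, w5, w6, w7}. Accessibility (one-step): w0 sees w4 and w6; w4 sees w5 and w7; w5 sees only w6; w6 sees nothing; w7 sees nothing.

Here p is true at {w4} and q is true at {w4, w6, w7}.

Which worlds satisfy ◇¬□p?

w0: successors {w4, w6}; ¬□p there: w4:T, w6:F. ✓
w4: successors {w5, w7}; ¬□p there: w5:T, w7:F. ✓
w5: successors {w6}; ¬□p there: w6:F. ✗
w6: no successors, so ◇¬□p fails. ✗
w7: no successors, so ◇¬□p fails. ✗

{w0, w4}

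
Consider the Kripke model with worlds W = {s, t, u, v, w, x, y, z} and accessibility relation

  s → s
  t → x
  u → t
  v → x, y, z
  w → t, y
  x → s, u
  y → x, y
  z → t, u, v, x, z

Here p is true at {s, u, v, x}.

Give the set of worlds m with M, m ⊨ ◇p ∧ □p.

{s, t, x}

s: ◇p is T, □p is T. ✓
t: ◇p is T, □p is T. ✓
u: ◇p is F, □p is F. ✗
v: ◇p is T, □p is F. ✗
w: ◇p is F, □p is F. ✗
x: ◇p is T, □p is T. ✓
y: ◇p is T, □p is F. ✗
z: ◇p is T, □p is F. ✗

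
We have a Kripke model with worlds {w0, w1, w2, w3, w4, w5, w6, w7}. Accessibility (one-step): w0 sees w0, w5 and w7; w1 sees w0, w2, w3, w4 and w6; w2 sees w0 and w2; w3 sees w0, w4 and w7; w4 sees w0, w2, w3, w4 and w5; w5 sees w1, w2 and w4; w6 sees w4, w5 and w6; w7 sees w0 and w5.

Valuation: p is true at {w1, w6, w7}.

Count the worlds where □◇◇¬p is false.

w0: successors {w0, w5, w7}; ◇◇¬p there: w0:T, w5:T, w7:T. ✓
w1: successors {w0, w2, w3, w4, w6}; ◇◇¬p there: w0:T, w2:T, w3:T, w4:T, w6:T. ✓
w2: successors {w0, w2}; ◇◇¬p there: w0:T, w2:T. ✓
w3: successors {w0, w4, w7}; ◇◇¬p there: w0:T, w4:T, w7:T. ✓
w4: successors {w0, w2, w3, w4, w5}; ◇◇¬p there: w0:T, w2:T, w3:T, w4:T, w5:T. ✓
w5: successors {w1, w2, w4}; ◇◇¬p there: w1:T, w2:T, w4:T. ✓
w6: successors {w4, w5, w6}; ◇◇¬p there: w4:T, w5:T, w6:T. ✓
w7: successors {w0, w5}; ◇◇¬p there: w0:T, w5:T. ✓
Satisfying worlds: {w0, w1, w2, w3, w4, w5, w6, w7}.
So □◇◇¬p fails at the other 0 worlds.

0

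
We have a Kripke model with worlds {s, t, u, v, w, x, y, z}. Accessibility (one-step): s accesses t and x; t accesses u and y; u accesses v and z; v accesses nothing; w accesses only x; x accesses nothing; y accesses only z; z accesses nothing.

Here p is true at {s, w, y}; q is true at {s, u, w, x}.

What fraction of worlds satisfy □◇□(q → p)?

1/2

s: successors {t, x}; ◇□(q → p) there: t:T, x:F. ✗
t: successors {u, y}; ◇□(q → p) there: u:T, y:T. ✓
u: successors {v, z}; ◇□(q → p) there: v:F, z:F. ✗
v: no successors, so □◇□(q → p) holds vacuously. ✓
w: successors {x}; ◇□(q → p) there: x:F. ✗
x: no successors, so □◇□(q → p) holds vacuously. ✓
y: successors {z}; ◇□(q → p) there: z:F. ✗
z: no successors, so □◇□(q → p) holds vacuously. ✓
That's 4 of 8 worlds, so 4/8 = 1/2.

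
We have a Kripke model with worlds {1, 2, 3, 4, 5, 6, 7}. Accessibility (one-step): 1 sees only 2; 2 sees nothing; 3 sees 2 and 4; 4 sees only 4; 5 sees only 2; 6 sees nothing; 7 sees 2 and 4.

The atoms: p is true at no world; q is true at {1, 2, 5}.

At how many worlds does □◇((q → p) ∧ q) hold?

1: successors {2}; ◇((q → p) ∧ q) there: 2:F. ✗
2: no successors, so □◇((q → p) ∧ q) holds vacuously. ✓
3: successors {2, 4}; ◇((q → p) ∧ q) there: 2:F, 4:F. ✗
4: successors {4}; ◇((q → p) ∧ q) there: 4:F. ✗
5: successors {2}; ◇((q → p) ∧ q) there: 2:F. ✗
6: no successors, so □◇((q → p) ∧ q) holds vacuously. ✓
7: successors {2, 4}; ◇((q → p) ∧ q) there: 2:F, 4:F. ✗
Satisfying worlds: {2, 6}.

2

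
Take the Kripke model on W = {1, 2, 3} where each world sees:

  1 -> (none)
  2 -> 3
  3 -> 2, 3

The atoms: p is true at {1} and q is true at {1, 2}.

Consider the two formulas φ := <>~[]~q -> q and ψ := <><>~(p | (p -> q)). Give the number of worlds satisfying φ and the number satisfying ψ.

For <>~[]~q -> q:
1: <>~[]~q is F, q is T. ✓
2: <>~[]~q is T, q is T. ✓
3: <>~[]~q is T, q is F. ✗
— 2 worlds.
For <><>~(p | (p -> q)):
1: no successors, so <><>~(p | (p -> q)) fails. ✗
2: successors {3}; <>~(p | (p -> q)) there: 3:F. ✗
3: successors {2, 3}; <>~(p | (p -> q)) there: 2:F, 3:F. ✗
— 0 worlds.

2 and 0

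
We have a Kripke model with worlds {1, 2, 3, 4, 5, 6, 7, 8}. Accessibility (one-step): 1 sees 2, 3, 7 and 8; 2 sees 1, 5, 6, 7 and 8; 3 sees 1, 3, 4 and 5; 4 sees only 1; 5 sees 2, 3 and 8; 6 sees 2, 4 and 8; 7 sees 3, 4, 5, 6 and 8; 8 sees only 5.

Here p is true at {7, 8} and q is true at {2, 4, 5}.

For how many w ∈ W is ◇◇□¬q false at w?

1: successors {2, 3, 7, 8}; ◇□¬q there: 2:F, 3:T, 7:T, 8:F. ✓
2: successors {1, 5, 6, 7, 8}; ◇□¬q there: 1:F, 5:F, 6:T, 7:T, 8:F. ✓
3: successors {1, 3, 4, 5}; ◇□¬q there: 1:F, 3:T, 4:F, 5:F. ✓
4: successors {1}; ◇□¬q there: 1:F. ✗
5: successors {2, 3, 8}; ◇□¬q there: 2:F, 3:T, 8:F. ✓
6: successors {2, 4, 8}; ◇□¬q there: 2:F, 4:F, 8:F. ✗
7: successors {3, 4, 5, 6, 8}; ◇□¬q there: 3:T, 4:F, 5:F, 6:T, 8:F. ✓
8: successors {5}; ◇□¬q there: 5:F. ✗
Satisfying worlds: {1, 2, 3, 5, 7}.
So ◇◇□¬q fails at the other 3 worlds.

3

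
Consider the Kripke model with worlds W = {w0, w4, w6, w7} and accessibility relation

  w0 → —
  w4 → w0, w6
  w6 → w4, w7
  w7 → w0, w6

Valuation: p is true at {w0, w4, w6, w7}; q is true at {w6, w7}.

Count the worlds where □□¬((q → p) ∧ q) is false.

w0: no successors, so □□¬((q → p) ∧ q) holds vacuously. ✓
w4: successors {w0, w6}; □¬((q → p) ∧ q) there: w0:T, w6:F. ✗
w6: successors {w4, w7}; □¬((q → p) ∧ q) there: w4:F, w7:F. ✗
w7: successors {w0, w6}; □¬((q → p) ∧ q) there: w0:T, w6:F. ✗
Satisfying worlds: {w0}.
So □□¬((q → p) ∧ q) fails at the other 3 worlds.

3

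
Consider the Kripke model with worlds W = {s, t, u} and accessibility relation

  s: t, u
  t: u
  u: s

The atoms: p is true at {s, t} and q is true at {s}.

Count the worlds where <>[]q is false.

s: successors {t, u}; []q there: t:F, u:T. ✓
t: successors {u}; []q there: u:T. ✓
u: successors {s}; []q there: s:F. ✗
Satisfying worlds: {s, t}.
So <>[]q fails at the other 1 world.

1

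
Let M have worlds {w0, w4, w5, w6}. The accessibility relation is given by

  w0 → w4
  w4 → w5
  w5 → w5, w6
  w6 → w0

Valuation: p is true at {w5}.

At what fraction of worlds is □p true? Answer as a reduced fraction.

1/4

w0: successors {w4}; p there: w4:F. ✗
w4: successors {w5}; p there: w5:T. ✓
w5: successors {w5, w6}; p there: w5:T, w6:F. ✗
w6: successors {w0}; p there: w0:F. ✗
That's 1 of 4 worlds, so 1/4.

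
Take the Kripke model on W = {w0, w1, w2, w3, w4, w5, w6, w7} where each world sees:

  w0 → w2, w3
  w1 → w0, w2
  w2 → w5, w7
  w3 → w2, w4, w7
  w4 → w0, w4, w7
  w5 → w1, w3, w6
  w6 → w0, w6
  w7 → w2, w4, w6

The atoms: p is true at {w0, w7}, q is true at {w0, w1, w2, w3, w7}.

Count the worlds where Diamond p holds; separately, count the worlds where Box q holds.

5 and 2

For Diamond p:
w0: successors {w2, w3}; p there: w2:F, w3:F. ✗
w1: successors {w0, w2}; p there: w0:T, w2:F. ✓
w2: successors {w5, w7}; p there: w5:F, w7:T. ✓
w3: successors {w2, w4, w7}; p there: w2:F, w4:F, w7:T. ✓
w4: successors {w0, w4, w7}; p there: w0:T, w4:F, w7:T. ✓
w5: successors {w1, w3, w6}; p there: w1:F, w3:F, w6:F. ✗
w6: successors {w0, w6}; p there: w0:T, w6:F. ✓
w7: successors {w2, w4, w6}; p there: w2:F, w4:F, w6:F. ✗
— 5 worlds.
For Box q:
w0: successors {w2, w3}; q there: w2:T, w3:T. ✓
w1: successors {w0, w2}; q there: w0:T, w2:T. ✓
w2: successors {w5, w7}; q there: w5:F, w7:T. ✗
w3: successors {w2, w4, w7}; q there: w2:T, w4:F, w7:T. ✗
w4: successors {w0, w4, w7}; q there: w0:T, w4:F, w7:T. ✗
w5: successors {w1, w3, w6}; q there: w1:T, w3:T, w6:F. ✗
w6: successors {w0, w6}; q there: w0:T, w6:F. ✗
w7: successors {w2, w4, w6}; q there: w2:T, w4:F, w6:F. ✗
— 2 worlds.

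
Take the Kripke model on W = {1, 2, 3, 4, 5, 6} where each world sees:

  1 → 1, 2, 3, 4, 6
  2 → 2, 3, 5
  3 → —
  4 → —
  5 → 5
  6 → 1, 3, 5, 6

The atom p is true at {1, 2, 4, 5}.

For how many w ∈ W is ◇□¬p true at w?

1: successors {1, 2, 3, 4, 6}; □¬p there: 1:F, 2:F, 3:T, 4:T, 6:F. ✓
2: successors {2, 3, 5}; □¬p there: 2:F, 3:T, 5:F. ✓
3: no successors, so ◇□¬p fails. ✗
4: no successors, so ◇□¬p fails. ✗
5: successors {5}; □¬p there: 5:F. ✗
6: successors {1, 3, 5, 6}; □¬p there: 1:F, 3:T, 5:F, 6:F. ✓
Satisfying worlds: {1, 2, 6}.

3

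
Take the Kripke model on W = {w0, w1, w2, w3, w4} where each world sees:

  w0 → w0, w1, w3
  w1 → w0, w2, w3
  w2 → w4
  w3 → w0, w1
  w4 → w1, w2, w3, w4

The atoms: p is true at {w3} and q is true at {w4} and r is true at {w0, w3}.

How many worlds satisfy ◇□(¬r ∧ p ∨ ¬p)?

w0: successors {w0, w1, w3}; □(¬r ∧ p ∨ ¬p) there: w0:F, w1:F, w3:T. ✓
w1: successors {w0, w2, w3}; □(¬r ∧ p ∨ ¬p) there: w0:F, w2:T, w3:T. ✓
w2: successors {w4}; □(¬r ∧ p ∨ ¬p) there: w4:F. ✗
w3: successors {w0, w1}; □(¬r ∧ p ∨ ¬p) there: w0:F, w1:F. ✗
w4: successors {w1, w2, w3, w4}; □(¬r ∧ p ∨ ¬p) there: w1:F, w2:T, w3:T, w4:F. ✓
Satisfying worlds: {w0, w1, w4}.

3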